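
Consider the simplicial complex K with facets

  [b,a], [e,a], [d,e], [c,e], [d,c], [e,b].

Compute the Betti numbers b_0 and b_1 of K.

Fix the vertex order a < b < c < d < e and write every simplex with vertices in increasing order. Then dim K = 1 and the simplices of K are:

  0-simplices (5): a, b, c, d, e
  1-simplices (6): ab, ae, be, cd, ce, de

giving chain groups C_0 ≅ Z^5, C_1 ≅ Z^6.

∂_1: C_1 → C_0 maps an edge to its endpoints' difference, ∂[p,q] = q − p. For instance
  ∂cd = d − c.
The resulting 5×6 matrix has rank 4, and its Smith normal form has invariant factors (1,1,1,1).

Now H_k = ker ∂_k / im ∂_{k+1}, so:

  H_0: rank C_0 − rank ∂_1 = 5 − 4 = 1, and the invariant factors of ∂_1 are all 1, so H_0 ≅ Z.
  H_1: rank ker ∂_1 − rank ∂_2 = (6 − 4) − 0 = 2, and there is no ∂_2, so H_1 ≅ Z^2.

Hence the Betti numbers are b_0 = 1, b_1 = 2.

b_0 = 1, b_1 = 2.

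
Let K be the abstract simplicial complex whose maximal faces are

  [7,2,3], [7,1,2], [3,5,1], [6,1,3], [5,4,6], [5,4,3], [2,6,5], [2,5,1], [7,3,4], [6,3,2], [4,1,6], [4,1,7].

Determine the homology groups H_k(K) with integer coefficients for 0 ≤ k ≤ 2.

H_0 = Z,  H_1 = Z_2,  H_2 = 0.

We work with the vertex ordering 1 < 2 < 3 < 4 < 5 < 6 < 7. The simplices of K, each written with vertices in increasing order, are:

  0-simplices (7): [1], [2], [3], [4], [5], [6], [7]
  1-simplices (18): [1,2], [1,3], [1,4], [1,5], [1,6], [1,7], [2,3], [2,5], [2,6], [2,7], [3,4], [3,5], [3,6], [3,7], [4,5], [4,6], [4,7], [5,6]
  2-simplices (12): [1,2,5], [1,2,7], [1,3,5], [1,3,6], [1,4,6], [1,4,7], [2,3,6], [2,3,7], [2,5,6], [3,4,5], [3,4,7], [4,5,6]

so the chain groups are C_0 ≅ Z^7, C_1 ≅ Z^18, C_2 ≅ Z^12.

The boundary map ∂_1: C_1 → C_0 sends each edge [p,q] (with p < q) to q − p. For instance
  ∂[1,6] = [6] − [1].
This gives a 7×18 integer matrix of rank 6; reducing to Smith normal form yields diagonal entries (1,1,1,1,1,1).

The boundary map ∂_2: C_2 → C_1 acts by ∂[p,q,r] = [q,r] − [p,r] + [p,q]. For instance
  ∂[1,2,7] = [2,7] − [1,7] + [1,2],
  ∂[4,5,6] = [5,6] − [4,6] + [4,5].
This gives a 18×12 integer matrix of rank 12; reducing to Smith normal form yields diagonal entries (1,1,1,1,1,1,1,1,1,1,1,2).

Reading off H_k = ker ∂_k / im ∂_{k+1}:

  H_0: rank C_0 − rank ∂_1 = 7 − 6 = 1, and the invariant factors of ∂_1 are all 1, so H_0 = Z.
  H_1: rank ker ∂_1 − rank ∂_2 = (18 − 6) − 12 = 0, and ∂_2 has invariant factor 2 > 1, so H_1 = Z_2.
  H_2: rank ker ∂_2 − rank ∂_3 = (12 − 12) − 0 = 0, and there is no ∂_3, so H_2 = 0.

As a check, the Euler characteristic is 7 − 18 + 12 = 1, which agrees with 1 − 0 + 0 = 1.
(K is a triangulation of the real projective plane RP^2.)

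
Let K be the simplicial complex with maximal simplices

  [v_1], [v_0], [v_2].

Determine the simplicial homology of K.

H_0 ≅ Z^3.

K has 3 vertices.
rank ∂_0 = 0, rank ∂_1 = 0 ⇒ b_0 = 3 − 0 − 0 = 3. So H_0 = Z^3.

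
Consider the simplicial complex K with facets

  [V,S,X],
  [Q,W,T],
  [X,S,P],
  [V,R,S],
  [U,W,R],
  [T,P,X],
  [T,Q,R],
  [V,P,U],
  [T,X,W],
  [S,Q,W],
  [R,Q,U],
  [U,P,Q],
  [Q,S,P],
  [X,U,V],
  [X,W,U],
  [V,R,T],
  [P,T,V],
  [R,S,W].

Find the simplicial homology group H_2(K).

Take the total order P < Q < R < S < T < U < V < W < X on the vertex set. Then K (dimension 2) consists of the simplices:

  0-simplices (9): P, Q, R, S, T, U, V, W, X
  1-simplices (27): PQ, PS, PT, PU, PV, PX, QR, QS, QT, QU, QW, RS, RT, RU, RV, RW, SV, SW, SX, TV, TW, TX, UV, UW, UX, VX, WX
  2-simplices (18): PQS, PQU, PSX, PTV, PTX, PUV, QRT, QRU, QSW, QTW, RSV, RSW, RTV, RUW, SVX, TWX, UVX, UWX

Hence C_0 ≅ Z^9, C_1 ≅ Z^27, C_2 ≅ Z^18.

Boundary ∂_1: C_1 → C_0 sends each edge [p,q] (with p < q) to q − p. For instance
  ∂WX = X − W.
The resulting 9×27 matrix has rank 8, and its Smith normal form has invariant factors (1,1,1,1,1,1,1,1).

∂_2: C_2 → C_1 sends each 2-simplex [p,q,r] to [q,r] − [p,r] + [p,q]. For instance
  ∂UVX = VX − UX + UV,
  ∂QRT = RT − QT + QR.
The 27×18 boundary matrix has rank 18 and Smith normal form diag(1,1,1,1,1,1,1,1,1,1,1,1,1,1,1,1,1,2).

Computing H_k = (kernel of ∂_k) / (image of ∂_{k+1}):

  H_2: rank ker ∂_2 − rank ∂_3 = (18 − 18) − 0 = 0, and there is no ∂_3, so H_2 ≅ 0.

H_2 ≅ 0.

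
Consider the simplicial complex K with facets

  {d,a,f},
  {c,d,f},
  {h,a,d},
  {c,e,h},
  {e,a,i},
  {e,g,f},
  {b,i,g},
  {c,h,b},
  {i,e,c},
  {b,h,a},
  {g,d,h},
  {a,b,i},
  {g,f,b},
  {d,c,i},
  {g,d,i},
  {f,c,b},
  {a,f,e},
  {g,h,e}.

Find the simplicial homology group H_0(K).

Order the vertices as a < b < c < d < e < f < g < h < i. Listing each simplex with vertices in this order, K has dimension 2 with simplices:

  0-simplices (9): a, b, c, d, e, f, g, h, i
  1-simplices (27): ab, ad, ae, af, ah, ai, bc, bf, bg, bh, bi, cd, ce, cf, ch, ci, df, dg, dh, di, ef, eg, eh, ei, fg, gh, gi
  2-simplices (18): abh, abi, adf, adh, aef, aei, bcf, bch, bfg, bgi, cdf, cdi, ceh, cei, dgh, dgi, efg, egh

giving chain groups C_0 ≅ Z^9, C_1 ≅ Z^27, C_2 ≅ Z^18.

∂_1: C_1 → C_0 maps an edge to its endpoints' difference, ∂[p,q] = q − p.
The resulting 9×27 matrix has rank 8, and its Smith normal form has invariant factors (1,1,1,1,1,1,1,1).

Boundary ∂_2: C_2 → C_1 maps a triangle to the signed sum of its edges. For instance
  ∂bch = ch − bh + bc,
  ∂adh = dh − ah + ad.
The resulting 27×18 matrix has rank 17, and its Smith normal form has invariant factors (1,1,1,1,1,1,1,1,1,1,1,1,1,1,1,1,1).

From H_k ≅ ker(∂_k) / im(∂_{k+1}) we obtain:

  H_0: rank C_0 − rank ∂_1 = 9 − 8 = 1, and the invariant factors of ∂_1 are all 1, so H_0 = Z.

(K is a triangulation of the torus T^2.)

H_0 ≅ Z.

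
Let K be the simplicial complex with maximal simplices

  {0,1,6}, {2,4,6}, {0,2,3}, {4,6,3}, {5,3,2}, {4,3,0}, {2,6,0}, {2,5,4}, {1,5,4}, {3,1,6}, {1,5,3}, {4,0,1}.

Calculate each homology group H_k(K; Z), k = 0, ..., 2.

Fix the vertex order 0 < 1 < 2 < 3 < 4 < 5 < 6 and write every simplex with vertices in increasing order. Then dim K = 2 and the simplices of K are:

  0-simplices (7): [0], [1], [2], [3], [4], [5], [6]
  1-simplices (18): [0,1], [0,2], [0,3], [0,4], [0,6], [1,3], [1,4], [1,5], [1,6], [2,3], [2,4], [2,5], [2,6], [3,4], [3,5], [3,6], [4,5], [4,6]
  2-simplices (12): [0,1,4], [0,1,6], [0,2,3], [0,2,6], [0,3,4], [1,3,5], [1,3,6], [1,4,5], [2,3,5], [2,4,5], [2,4,6], [3,4,6]

giving chain groups C_0 ≅ Z^7, C_1 ≅ Z^18, C_2 ≅ Z^12.

The boundary map ∂_1: C_1 → C_0 is given by ∂[p,q] = [q] − [p]. For instance
  ∂[1,3] = [3] − [1].
As a 7×18 matrix over Z this has rank 6, with invariant factors (1,1,1,1,1,1).

The boundary map ∂_2: C_2 → C_1 acts by ∂[p,q,r] = [q,r] − [p,r] + [p,q]. For instance
  ∂[0,3,4] = [3,4] − [0,4] + [0,3],
  ∂[3,4,6] = [4,6] − [3,6] + [3,4].
This gives a 18×12 integer matrix of rank 12; reducing to Smith normal form yields diagonal entries (1,1,1,1,1,1,1,1,1,1,1,2).

From H_k ≅ ker(∂_k) / im(∂_{k+1}) we obtain:

  H_0: rank C_0 − rank ∂_1 = 7 − 6 = 1, and the invariant factors of ∂_1 are all 1, so H_0 ≅ Z.
  H_1: rank ker ∂_1 − rank ∂_2 = (18 − 6) − 12 = 0, and ∂_2 has invariant factor 2 > 1, so H_1 ≅ Z/2.
  H_2: rank ker ∂_2 − rank ∂_3 = (12 − 12) − 0 = 0, and there is no ∂_3, so H_2 ≅ 0.

H_0 ≅ Z,  H_1 ≅ Z/2,  H_2 = 0.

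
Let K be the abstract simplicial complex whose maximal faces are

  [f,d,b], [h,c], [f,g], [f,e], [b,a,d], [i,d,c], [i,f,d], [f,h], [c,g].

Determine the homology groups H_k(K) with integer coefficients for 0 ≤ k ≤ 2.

We work with the vertex ordering a < b < c < d < e < f < g < h < i. The simplices of K, each written with vertices in increasing order, are:

  0-simplices (9): a, b, c, d, e, f, g, h, i
  1-simplices (14): ab, ad, bd, bf, cd, cg, ch, ci, df, di, ef, fg, fh, fi
  2-simplices (4): abd, bdf, cdi, dfi

so the chain groups are C_0 ≅ Z^9, C_1 ≅ Z^14, C_2 ≅ Z^4.

∂_1: C_1 → C_0 is given by ∂[p,q] = [q] − [p].
As a 9×14 matrix over Z this has rank 8, with invariant factors (1,1,1,1,1,1,1,1).

The boundary map ∂_2: C_2 → C_1 sends each 2-simplex [p,q,r] to [q,r] − [p,r] + [p,q]. For instance
  ∂dfi = fi − di + df,
  ∂bdf = df − bf + bd.
The 14×4 boundary matrix has rank 4 and Smith normal form diag(1,1,1,1).

From H_k ≅ ker(∂_k) / im(∂_{k+1}) we obtain:

  H_0: rank C_0 − rank ∂_1 = 9 − 8 = 1, and the invariant factors of ∂_1 are all 1, so H_0 ≅ Z.
  H_1: rank ker ∂_1 − rank ∂_2 = (14 − 8) − 4 = 2, and the invariant factors of ∂_2 are all 1, so H_1 ≅ Z^2.
  H_2: rank ker ∂_2 − rank ∂_3 = (4 − 4) − 0 = 0, and there is no ∂_3, so H_2 ≅ 0.

H_0 ≅ Z,  H_1 ≅ Z^2,  H_2 = 0.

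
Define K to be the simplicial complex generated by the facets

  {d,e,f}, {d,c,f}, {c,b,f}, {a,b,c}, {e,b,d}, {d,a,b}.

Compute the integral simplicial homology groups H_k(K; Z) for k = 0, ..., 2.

Fix the vertex order a < b < c < d < e < f and write every simplex with vertices in increasing order. Then dim K = 2 and the simplices of K are:

  0-simplices (6): a, b, c, d, e, f
  1-simplices (12): ab, ac, ad, bc, bd, be, bf, cd, cf, de, df, ef
  2-simplices (6): abc, abd, bcf, bde, cdf, def

Hence C_0 ≅ Z^6, C_1 ≅ Z^12, C_2 ≅ Z^6.

∂_1: C_1 → C_0 sends each edge [p,q] (with p < q) to q − p.
As a 6×12 matrix over Z this has rank 5, with invariant factors (1,1,1,1,1).

∂_2: C_2 → C_1 sends each 2-simplex [p,q,r] to [q,r] − [p,r] + [p,q]. For instance
  ∂bcf = cf − bf + bc,
  ∂abc = bc − ac + ab.
This gives a 12×6 integer matrix of rank 6; reducing to Smith normal form yields diagonal entries (1,1,1,1,1,1).

Now H_k = ker ∂_k / im ∂_{k+1}, so:

  H_0: rank C_0 − rank ∂_1 = 6 − 5 = 1, and the invariant factors of ∂_1 are all 1, so H_0 = Z.
  H_1: rank ker ∂_1 − rank ∂_2 = (12 − 5) − 6 = 1, and the invariant factors of ∂_2 are all 1, so H_1 = Z.
  H_2: rank ker ∂_2 − rank ∂_3 = (6 − 6) − 0 = 0, and there is no ∂_3, so H_2 = 0.

H_0 = Z,  H_1 = Z,  H_2 = 0.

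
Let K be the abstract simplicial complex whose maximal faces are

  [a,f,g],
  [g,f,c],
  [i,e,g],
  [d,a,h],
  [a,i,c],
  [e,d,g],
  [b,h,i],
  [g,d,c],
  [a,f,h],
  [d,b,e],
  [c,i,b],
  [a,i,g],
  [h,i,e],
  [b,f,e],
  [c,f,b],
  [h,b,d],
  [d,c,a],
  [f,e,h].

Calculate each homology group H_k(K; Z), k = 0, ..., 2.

H_0 = Z,  H_1 = Z ⊕ Z/2,  H_2 = 0.

Fix the vertex order a < b < c < d < e < f < g < h < i and write every simplex with vertices in increasing order. Then dim K = 2 and the simplices of K are:

  0-simplices (9): a, b, c, d, e, f, g, h, i
  1-simplices (27): ac, ad, af, ag, ah, ai, bc, bd, be, bf, bh, bi, cd, cf, cg, ci, de, dg, dh, ef, eg, eh, ei, fg, fh, gi, hi
  2-simplices (18): acd, aci, adh, afg, afh, agi, bcf, bci, bde, bdh, bef, bhi, cdg, cfg, deg, efh, egi, ehi

Hence C_0 ≅ Z^9, C_1 ≅ Z^27, C_2 ≅ Z^18.

The boundary map ∂_1: C_1 → C_0 sends each edge [p,q] (with p < q) to q − p. For instance
  ∂de = e − d.
As a 9×27 matrix over Z this has rank 8, with invariant factors (1,1,1,1,1,1,1,1).

∂_2: C_2 → C_1 acts by ∂[p,q,r] = [q,r] − [p,r] + [p,q]. For instance
  ∂deg = eg − dg + de,
  ∂acd = cd − ad + ac.
The 27×18 boundary matrix has rank 18 and Smith normal form diag(1,1,1,1,1,1,1,1,1,1,1,1,1,1,1,1,1,2).

From H_k ≅ ker(∂_k) / im(∂_{k+1}) we obtain:

  H_0: rank C_0 − rank ∂_1 = 9 − 8 = 1, and the invariant factors of ∂_1 are all 1, so H_0 = Z.
  H_1: rank ker ∂_1 − rank ∂_2 = (27 − 8) − 18 = 1, and ∂_2 has invariant factor 2 > 1, so H_1 = Z ⊕ Z/2.
  H_2: rank ker ∂_2 − rank ∂_3 = (18 − 18) − 0 = 0, and there is no ∂_3, so H_2 = 0.

As a check, the Euler characteristic is 9 − 27 + 18 = 0, which agrees with 1 − 1 + 0 = 0.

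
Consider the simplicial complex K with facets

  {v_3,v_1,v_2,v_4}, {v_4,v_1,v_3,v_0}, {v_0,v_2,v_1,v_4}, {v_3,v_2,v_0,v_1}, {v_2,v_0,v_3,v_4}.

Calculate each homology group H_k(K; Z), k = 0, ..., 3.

H_0 = Z,  H_1 = 0,  H_2 = 0,  H_3 = Z.

Take the total order v_0 < v_1 < v_2 < v_3 < v_4 on the vertex set. Then K (dimension 3) consists of the simplices:

  0-simplices (5): [v_0], [v_1], [v_2], [v_3], [v_4]
  1-simplices (10): [v_0,v_1], [v_0,v_2], [v_0,v_3], [v_0,v_4], [v_1,v_2], [v_1,v_3], [v_1,v_4], [v_2,v_3], [v_2,v_4], [v_3,v_4]
  2-simplices (10): [v_0,v_1,v_2], [v_0,v_1,v_3], [v_0,v_1,v_4], [v_0,v_2,v_3], [v_0,v_2,v_4], [v_0,v_3,v_4], [v_1,v_2,v_3], [v_1,v_2,v_4], [v_1,v_3,v_4], [v_2,v_3,v_4]
  3-simplices (5): [v_0,v_1,v_2,v_3], [v_0,v_1,v_2,v_4], [v_0,v_1,v_3,v_4], [v_0,v_2,v_3,v_4], [v_1,v_2,v_3,v_4]

Hence C_0 ≅ Z^5, C_1 ≅ Z^10, C_2 ≅ Z^10, C_3 ≅ Z^5.

The boundary map ∂_1: C_1 → C_0 maps an edge to its endpoints' difference, ∂[p,q] = q − p.
The 5×10 boundary matrix has rank 4 and Smith normal form diag(1,1,1,1).

Boundary ∂_2: C_2 → C_1 sends each 2-simplex [p,q,r] to [q,r] − [p,r] + [p,q]. For instance
  ∂[v_0,v_1,v_2] = [v_1,v_2] − [v_0,v_2] + [v_0,v_1],
  ∂[v_1,v_2,v_4] = [v_2,v_4] − [v_1,v_4] + [v_1,v_2].
As a 10×10 matrix over Z this has rank 6, with invariant factors (1,1,1,1,1,1).

Boundary ∂_3: C_3 → C_2 sends each 3-simplex σ to the alternating sum Σ_i (−1)^i (σ with its i-th vertex removed). For instance
  ∂[v_0,v_2,v_3,v_4] = [v_2,v_3,v_4] − [v_0,v_3,v_4] + [v_0,v_2,v_4] − [v_0,v_2,v_3],
  ∂[v_0,v_1,v_3,v_4] = [v_1,v_3,v_4] − [v_0,v_3,v_4] + [v_0,v_1,v_4] − [v_0,v_1,v_3].
The resulting 10×5 matrix has rank 4, and its Smith normal form has invariant factors (1,1,1,1).

Now H_k = ker ∂_k / im ∂_{k+1}, so:

  H_0: rank C_0 − rank ∂_1 = 5 − 4 = 1, and the invariant factors of ∂_1 are all 1, so H_0 ≅ Z.
  H_1: rank ker ∂_1 − rank ∂_2 = (10 − 4) − 6 = 0, and the invariant factors of ∂_2 are all 1, so H_1 ≅ 0.
  H_2: rank ker ∂_2 − rank ∂_3 = (10 − 6) − 4 = 0, and the invariant factors of ∂_3 are all 1, so H_2 ≅ 0.
  H_3: rank ker ∂_3 − rank ∂_4 = (5 − 4) − 0 = 1, and there is no ∂_4, so H_3 ≅ Z.

As a check, the Euler characteristic is 5 − 10 + 10 − 5 = 0, which agrees with 1 − 0 + 0 − 1 = 0.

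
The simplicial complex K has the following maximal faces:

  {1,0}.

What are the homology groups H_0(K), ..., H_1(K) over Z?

H_0 = Z,  H_1 = 0.

Take the total order 0 < 1 on the vertex set. Then K (dimension 1) consists of the simplices:

  0-simplices (2): [0], [1]
  1-simplices (1): [0,1]

Hence C_0 ≅ Z^2, C_1 ≅ Z^1.

Boundary ∂_1: C_1 → C_0 is given by ∂[p,q] = [q] − [p]. For instance
  ∂[0,1] = [1] − [0].
As a 2×1 matrix over Z this has rank 1, with invariant factors (1).

Reading off H_k = ker ∂_k / im ∂_{k+1}:

  H_0: rank C_0 − rank ∂_1 = 2 − 1 = 1, and the invariant factors of ∂_1 are all 1, so H_0 = Z.
  H_1: rank ker ∂_1 − rank ∂_2 = (1 − 1) − 0 = 0, and there is no ∂_2, so H_1 = 0.

(K is a triangulation of the 1-simplex.)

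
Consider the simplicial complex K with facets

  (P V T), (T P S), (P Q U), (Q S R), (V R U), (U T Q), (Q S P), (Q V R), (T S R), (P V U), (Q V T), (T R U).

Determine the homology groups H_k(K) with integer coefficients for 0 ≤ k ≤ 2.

H_0 ≅ Z,  H_1 ≅ Z/2,  H_2 = 0.

K has 7 vertices, 18 edges, 12 triangles.
rank ∂_0 = 0, rank ∂_1 = 6 ⇒ b_0 = 7 − 0 − 6 = 1; all invariant factors of ∂_1 are 1 so no torsion. So H_0 = Z.
rank ∂_1 = 6, rank ∂_2 = 12 ⇒ b_1 = 18 − 6 − 12 = 0; ∂_2 has invariant factor(s) [2] giving torsion. So H_1 = Z/2.
rank ∂_2 = 12, rank ∂_3 = 0 ⇒ b_2 = 12 − 12 − 0 = 0. So H_2 = 0.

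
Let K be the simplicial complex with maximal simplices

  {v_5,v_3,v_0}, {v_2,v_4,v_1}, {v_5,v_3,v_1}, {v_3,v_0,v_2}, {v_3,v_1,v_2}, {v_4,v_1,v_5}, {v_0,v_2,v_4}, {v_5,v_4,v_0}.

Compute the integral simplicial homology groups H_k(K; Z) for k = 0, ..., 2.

H_0 = Z,  H_1 = 0,  H_2 = Z.

Order the vertices as v_0 < v_1 < v_2 < v_3 < v_4 < v_5. Listing each simplex with vertices in this order, K has dimension 2 with simplices:

  0-simplices (6): [v_0], [v_1], [v_2], [v_3], [v_4], [v_5]
  1-simplices (12): [v_0,v_2], [v_0,v_3], [v_0,v_4], [v_0,v_5], [v_1,v_2], [v_1,v_3], [v_1,v_4], [v_1,v_5], [v_2,v_3], [v_2,v_4], [v_3,v_5], [v_4,v_5]
  2-simplices (8): [v_0,v_2,v_3], [v_0,v_2,v_4], [v_0,v_3,v_5], [v_0,v_4,v_5], [v_1,v_2,v_3], [v_1,v_2,v_4], [v_1,v_3,v_5], [v_1,v_4,v_5]

Hence C_0 ≅ Z^6, C_1 ≅ Z^12, C_2 ≅ Z^8.

∂_1: C_1 → C_0 sends each edge [p,q] (with p < q) to q − p.
This gives a 6×12 integer matrix of rank 5; reducing to Smith normal form yields diagonal entries (1,1,1,1,1).

The boundary map ∂_2: C_2 → C_1 sends each 2-simplex [p,q,r] to [q,r] − [p,r] + [p,q]. For instance
  ∂[v_0,v_2,v_3] = [v_2,v_3] − [v_0,v_3] + [v_0,v_2],
  ∂[v_1,v_2,v_4] = [v_2,v_4] − [v_1,v_4] + [v_1,v_2].
This gives a 12×8 integer matrix of rank 7; reducing to Smith normal form yields diagonal entries (1,1,1,1,1,1,1).

Computing H_k = (kernel of ∂_k) / (image of ∂_{k+1}):

  H_0: rank C_0 − rank ∂_1 = 6 − 5 = 1, and the invariant factors of ∂_1 are all 1, so H_0 ≅ Z.
  H_1: rank ker ∂_1 − rank ∂_2 = (12 − 5) − 7 = 0, and the invariant factors of ∂_2 are all 1, so H_1 ≅ 0.
  H_2: rank ker ∂_2 − rank ∂_3 = (8 − 7) − 0 = 1, and there is no ∂_3, so H_2 ≅ Z.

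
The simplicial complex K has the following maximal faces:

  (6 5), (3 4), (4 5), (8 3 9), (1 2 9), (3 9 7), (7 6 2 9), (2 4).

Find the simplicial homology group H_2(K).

Fix the vertex order 1 < 2 < 3 < 4 < 5 < 6 < 7 < 8 < 9 and write every simplex with vertices in increasing order. Then dim K = 3 and the simplices of K are:

  0-simplices (9): [1], [2], [3], [4], [5], [6], [7], [8], [9]
  1-simplices (16): [1,2], [1,9], [2,4], [2,6], [2,7], [2,9], [3,4], [3,7], [3,8], [3,9], [4,5], [5,6], [6,7], [6,9], [7,9], [8,9]
  2-simplices (7): [1,2,9], [2,6,7], [2,6,9], [2,7,9], [3,7,9], [3,8,9], [6,7,9]
  3-simplices (1): [2,6,7,9]

so the chain groups are C_0 ≅ Z^9, C_1 ≅ Z^16, C_2 ≅ Z^7, C_3 ≅ Z^1.

The boundary map ∂_1: C_1 → C_0 is given by ∂[p,q] = [q] − [p].
The 9×16 boundary matrix has rank 8 and Smith normal form diag(1,1,1,1,1,1,1,1).

The boundary map ∂_2: C_2 → C_1 acts by ∂[p,q,r] = [q,r] − [p,r] + [p,q]. For instance
  ∂[3,8,9] = [8,9] − [3,9] + [3,8],
  ∂[2,6,9] = [6,9] − [2,9] + [2,6].
As a 16×7 matrix over Z this has rank 6, with invariant factors (1,1,1,1,1,1).

The boundary map ∂_3: C_3 → C_2 sends each 3-simplex σ to the alternating sum Σ_i (−1)^i (σ with its i-th vertex removed). For instance
  ∂[2,6,7,9] = [6,7,9] − [2,7,9] + [2,6,9] − [2,6,7].
This gives a 7×1 integer matrix of rank 1; reducing to Smith normal form yields diagonal entries (1).

Reading off H_k = ker ∂_k / im ∂_{k+1}:

  H_2: rank ker ∂_2 − rank ∂_3 = (7 − 6) − 1 = 0, and the invariant factors of ∂_3 are all 1, so H_2 = 0.

H_2 = 0.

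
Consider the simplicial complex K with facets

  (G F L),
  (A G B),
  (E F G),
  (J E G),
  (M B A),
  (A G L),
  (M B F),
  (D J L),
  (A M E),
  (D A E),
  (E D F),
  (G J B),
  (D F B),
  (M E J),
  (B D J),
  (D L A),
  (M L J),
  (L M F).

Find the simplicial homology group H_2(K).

Take the total order A < B < D < E < F < G < J < L < M on the vertex set. Then K (dimension 2) consists of the simplices:

  0-simplices (9): A, B, D, E, F, G, J, L, M
  1-simplices (27): AB, AD, AE, AG, AL, AM, BD, BF, BG, BJ, BM, DE, DF, DJ, DL, EF, EG, EJ, EM, FG, FL, FM, GJ, GL, JL, JM, LM
  2-simplices (18): ABG, ABM, ADE, ADL, AEM, AGL, BDF, BDJ, BFM, BGJ, DEF, DJL, EFG, EGJ, EJM, FGL, FLM, JLM

so the chain groups are C_0 ≅ Z^9, C_1 ≅ Z^27, C_2 ≅ Z^18.

∂_1: C_1 → C_0 sends each edge [p,q] (with p < q) to q − p.
The 9×27 boundary matrix has rank 8 and Smith normal form diag(1,1,1,1,1,1,1,1).

Boundary ∂_2: C_2 → C_1 maps a triangle to the signed sum of its edges. For instance
  ∂ABM = BM − AM + AB,
  ∂BDJ = DJ − BJ + BD.
The resulting 27×18 matrix has rank 17, and its Smith normal form has invariant factors (1,1,1,1,1,1,1,1,1,1,1,1,1,1,1,1,1).

Computing H_k = (kernel of ∂_k) / (image of ∂_{k+1}):

  H_2: rank ker ∂_2 − rank ∂_3 = (18 − 17) − 0 = 1, and there is no ∂_3, so H_2 = Z.

(K is a triangulation of the torus T^2.)

H_2 = Z.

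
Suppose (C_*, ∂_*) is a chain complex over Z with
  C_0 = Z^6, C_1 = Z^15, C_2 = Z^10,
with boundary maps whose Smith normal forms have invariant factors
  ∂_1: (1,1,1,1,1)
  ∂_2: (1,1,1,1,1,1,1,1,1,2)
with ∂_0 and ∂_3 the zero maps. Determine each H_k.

H_0 = Z,  H_1 = Z/2Z,  H_2 = 0.

H_0: b_0 = 6 − 0 − 5 = 1; torsion from ∂_1 factors > 1: none. So H_0 = Z.
H_1: b_1 = 15 − 5 − 10 = 0; torsion from ∂_2 factors > 1: [2]. So H_1 = Z/2Z.
H_2: b_2 = 10 − 10 − 0 = 0; torsion from ∂_3 factors > 1: none. So H_2 = 0.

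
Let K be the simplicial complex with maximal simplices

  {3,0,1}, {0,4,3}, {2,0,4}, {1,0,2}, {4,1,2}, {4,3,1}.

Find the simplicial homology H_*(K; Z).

Take the total order 0 < 1 < 2 < 3 < 4 on the vertex set. Then K (dimension 2) consists of the simplices:

  0-simplices (5): [0], [1], [2], [3], [4]
  1-simplices (9): [0,1], [0,2], [0,3], [0,4], [1,2], [1,3], [1,4], [2,4], [3,4]
  2-simplices (6): [0,1,2], [0,1,3], [0,2,4], [0,3,4], [1,2,4], [1,3,4]

Hence C_0 ≅ Z^5, C_1 ≅ Z^9, C_2 ≅ Z^6.

∂_1: C_1 → C_0 sends each edge [p,q] (with p < q) to q − p.
The resulting 5×9 matrix has rank 4, and its Smith normal form has invariant factors (1,1,1,1).

∂_2: C_2 → C_1 sends each 2-simplex [p,q,r] to [q,r] − [p,r] + [p,q]. For instance
  ∂[0,2,4] = [2,4] − [0,4] + [0,2],
  ∂[0,1,2] = [1,2] − [0,2] + [0,1].
The 9×6 boundary matrix has rank 5 and Smith normal form diag(1,1,1,1,1).

Computing H_k = (kernel of ∂_k) / (image of ∂_{k+1}):

  H_0: rank C_0 − rank ∂_1 = 5 − 4 = 1, and the invariant factors of ∂_1 are all 1, so H_0 ≅ Z.
  H_1: rank ker ∂_1 − rank ∂_2 = (9 − 4) − 5 = 0, and the invariant factors of ∂_2 are all 1, so H_1 ≅ 0.
  H_2: rank ker ∂_2 − rank ∂_3 = (6 − 5) − 0 = 1, and there is no ∂_3, so H_2 ≅ Z.

H_0 ≅ Z,  H_1 = 0,  H_2 ≅ Z.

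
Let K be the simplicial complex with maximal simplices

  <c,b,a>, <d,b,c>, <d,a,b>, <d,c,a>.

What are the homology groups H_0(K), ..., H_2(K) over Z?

Fix the vertex order a < b < c < d and write every simplex with vertices in increasing order. Then dim K = 2 and the simplices of K are:

  0-simplices (4): a, b, c, d
  1-simplices (6): ab, ac, ad, bc, bd, cd
  2-simplices (4): abc, abd, acd, bcd

giving chain groups C_0 ≅ Z^4, C_1 ≅ Z^6, C_2 ≅ Z^4.

Boundary ∂_1: C_1 → C_0 is given by ∂[p,q] = [q] − [p]. For instance
  ∂bc = c − b.
As a 4×6 matrix over Z this has rank 3, with invariant factors (1,1,1).

Boundary ∂_2: C_2 → C_1 maps a triangle to the signed sum of its edges. For instance
  ∂acd = cd − ad + ac,
  ∂abd = bd − ad + ab.
As a 6×4 matrix over Z this has rank 3, with invariant factors (1,1,1).

Computing H_k = (kernel of ∂_k) / (image of ∂_{k+1}):

  H_0: rank C_0 − rank ∂_1 = 4 − 3 = 1, and the invariant factors of ∂_1 are all 1, so H_0 ≅ Z.
  H_1: rank ker ∂_1 − rank ∂_2 = (6 − 3) − 3 = 0, and the invariant factors of ∂_2 are all 1, so H_1 ≅ 0.
  H_2: rank ker ∂_2 − rank ∂_3 = (4 − 3) − 0 = 1, and there is no ∂_3, so H_2 ≅ Z.

As a check, the Euler characteristic is 4 − 6 + 4 = 2, which agrees with 1 − 0 + 1 = 2.

H_0 = Z,  H_1 = 0,  H_2 = Z.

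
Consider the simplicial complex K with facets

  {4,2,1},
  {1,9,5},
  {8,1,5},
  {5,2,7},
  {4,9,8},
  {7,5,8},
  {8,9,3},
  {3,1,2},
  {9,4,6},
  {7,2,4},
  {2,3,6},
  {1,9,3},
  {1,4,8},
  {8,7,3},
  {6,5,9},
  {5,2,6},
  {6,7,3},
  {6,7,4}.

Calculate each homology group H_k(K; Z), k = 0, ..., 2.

Fix the vertex order 1 < 2 < 3 < 4 < 5 < 6 < 7 < 8 < 9 and write every simplex with vertices in increasing order. Then dim K = 2 and the simplices of K are:

  0-simplices (9): [1], [2], [3], [4], [5], [6], [7], [8], [9]
  1-simplices (27): (27 of them)
  2-simplices (18): [1,2,3], [1,2,4], [1,3,9], [1,4,8], [1,5,8], [1,5,9], [2,3,6], [2,4,7], [2,5,6], [2,5,7], [3,6,7], [3,7,8], [3,8,9], [4,6,7], [4,6,9], [4,8,9], [5,6,9], [5,7,8]

giving chain groups C_0 ≅ Z^9, C_1 ≅ Z^27, C_2 ≅ Z^18.

∂_1: C_1 → C_0 maps an edge to its endpoints' difference, ∂[p,q] = q − p. For instance
  ∂[3,6] = [6] − [3].
This gives a 9×27 integer matrix of rank 8; reducing to Smith normal form yields diagonal entries (1,1,1,1,1,1,1,1).

Boundary ∂_2: C_2 → C_1 acts by ∂[p,q,r] = [q,r] − [p,r] + [p,q]. For instance
  ∂[2,5,6] = [5,6] − [2,6] + [2,5],
  ∂[1,2,3] = [2,3] − [1,3] + [1,2].
The resulting 27×18 matrix has rank 18, and its Smith normal form has invariant factors (1,1,1,1,1,1,1,1,1,1,1,1,1,1,1,1,1,2).

Computing H_k = (kernel of ∂_k) / (image of ∂_{k+1}):

  H_0: rank C_0 − rank ∂_1 = 9 − 8 = 1, and the invariant factors of ∂_1 are all 1, so H_0 = Z.
  H_1: rank ker ∂_1 − rank ∂_2 = (27 − 8) − 18 = 1, and ∂_2 has invariant factor 2 > 1, so H_1 = Z ⊕ Z/2.
  H_2: rank ker ∂_2 − rank ∂_3 = (18 − 18) − 0 = 0, and there is no ∂_3, so H_2 = 0.

As a check, the Euler characteristic is 9 − 27 + 18 = 0, which agrees with 1 − 1 + 0 = 0.

H_0 = Z,  H_1 = Z ⊕ Z/2,  H_2 = 0.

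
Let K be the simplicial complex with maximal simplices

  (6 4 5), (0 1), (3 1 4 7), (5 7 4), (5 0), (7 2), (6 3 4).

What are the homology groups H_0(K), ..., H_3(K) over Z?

Fix the vertex order 0 < 1 < 2 < 3 < 4 < 5 < 6 < 7 and write every simplex with vertices in increasing order. Then dim K = 3 and the simplices of K are:

  0-simplices (8): [0], [1], [2], [3], [4], [5], [6], [7]
  1-simplices (14): [0,1], [0,5], [1,3], [1,4], [1,7], [2,7], [3,4], [3,6], [3,7], [4,5], [4,6], [4,7], [5,6], [5,7]
  2-simplices (7): [1,3,4], [1,3,7], [1,4,7], [3,4,6], [3,4,7], [4,5,6], [4,5,7]
  3-simplices (1): [1,3,4,7]

so the chain groups are C_0 ≅ Z^8, C_1 ≅ Z^14, C_2 ≅ Z^7, C_3 ≅ Z^1.

Boundary ∂_1: C_1 → C_0 sends each edge [p,q] (with p < q) to q − p. For instance
  ∂[0,5] = [5] − [0].
The resulting 8×14 matrix has rank 7, and its Smith normal form has invariant factors (1,1,1,1,1,1,1).

The boundary map ∂_2: C_2 → C_1 sends each 2-simplex [p,q,r] to [q,r] − [p,r] + [p,q]. For instance
  ∂[1,4,7] = [4,7] − [1,7] + [1,4],
  ∂[3,4,7] = [4,7] − [3,7] + [3,4].
The 14×7 boundary matrix has rank 6 and Smith normal form diag(1,1,1,1,1,1).

Boundary ∂_3: C_3 → C_2 sends each 3-simplex σ to the alternating sum Σ_i (−1)^i (σ with its i-th vertex removed). For instance
  ∂[1,3,4,7] = [3,4,7] − [1,4,7] + [1,3,7] − [1,3,4].
As a 7×1 matrix over Z this has rank 1, with invariant factors (1).

Reading off H_k = ker ∂_k / im ∂_{k+1}:

  H_0: rank C_0 − rank ∂_1 = 8 − 7 = 1, and the invariant factors of ∂_1 are all 1, so H_0 = Z.
  H_1: rank ker ∂_1 − rank ∂_2 = (14 − 7) − 6 = 1, and the invariant factors of ∂_2 are all 1, so H_1 = Z.
  H_2: rank ker ∂_2 − rank ∂_3 = (7 − 6) − 1 = 0, and the invariant factors of ∂_3 are all 1, so H_2 = 0.
  H_3: rank ker ∂_3 − rank ∂_4 = (1 − 1) − 0 = 0, and there is no ∂_4, so H_3 = 0.

H_0 ≅ Z,  H_1 ≅ Z,  H_2 = 0,  H_3 = 0.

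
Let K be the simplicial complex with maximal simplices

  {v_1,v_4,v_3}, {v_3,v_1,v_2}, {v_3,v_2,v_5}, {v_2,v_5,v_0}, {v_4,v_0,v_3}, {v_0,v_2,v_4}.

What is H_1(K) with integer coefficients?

We work with the vertex ordering v_0 < v_1 < v_2 < v_3 < v_4 < v_5. The simplices of K, each written with vertices in increasing order, are:

  0-simplices (6): [v_0], [v_1], [v_2], [v_3], [v_4], [v_5]
  1-simplices (12): [v_0,v_2], [v_0,v_3], [v_0,v_4], [v_0,v_5], [v_1,v_2], [v_1,v_3], [v_1,v_4], [v_2,v_3], [v_2,v_4], [v_2,v_5], [v_3,v_4], [v_3,v_5]
  2-simplices (6): [v_0,v_2,v_4], [v_0,v_2,v_5], [v_0,v_3,v_4], [v_1,v_2,v_3], [v_1,v_3,v_4], [v_2,v_3,v_5]

giving chain groups C_0 ≅ Z^6, C_1 ≅ Z^12, C_2 ≅ Z^6.

The boundary map ∂_1: C_1 → C_0 sends each edge [p,q] (with p < q) to q − p. For instance
  ∂[v_0,v_3] = [v_3] − [v_0].
As a 6×12 matrix over Z this has rank 5, with invariant factors (1,1,1,1,1).

The boundary map ∂_2: C_2 → C_1 sends each 2-simplex [p,q,r] to [q,r] − [p,r] + [p,q]. For instance
  ∂[v_0,v_2,v_4] = [v_2,v_4] − [v_0,v_4] + [v_0,v_2],
  ∂[v_0,v_2,v_5] = [v_2,v_5] − [v_0,v_5] + [v_0,v_2].
The 12×6 boundary matrix has rank 6 and Smith normal form diag(1,1,1,1,1,1).

From H_k ≅ ker(∂_k) / im(∂_{k+1}) we obtain:

  H_1: rank ker ∂_1 − rank ∂_2 = (12 − 5) − 6 = 1, and the invariant factors of ∂_2 are all 1, so H_1 = Z.

(K is a triangulation of the cylinder S^1 x I.)

H_1 ≅ Z.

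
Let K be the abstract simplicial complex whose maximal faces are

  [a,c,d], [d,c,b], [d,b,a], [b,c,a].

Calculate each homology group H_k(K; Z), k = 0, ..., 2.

H_0 ≅ Z,  H_1 = 0,  H_2 ≅ Z.

Fix the vertex order a < b < c < d and write every simplex with vertices in increasing order. Then dim K = 2 and the simplices of K are:

  0-simplices (4): a, b, c, d
  1-simplices (6): ab, ac, ad, bc, bd, cd
  2-simplices (4): abc, abd, acd, bcd

Hence C_0 ≅ Z^4, C_1 ≅ Z^6, C_2 ≅ Z^4.

Boundary ∂_1: C_1 → C_0 sends each edge [p,q] (with p < q) to q − p. For instance
  ∂cd = d − c.
As a 4×6 matrix over Z this has rank 3, with invariant factors (1,1,1).

∂_2: C_2 → C_1 maps a triangle to the signed sum of its edges. For instance
  ∂acd = cd − ad + ac,
  ∂abd = bd − ad + ab.
The 6×4 boundary matrix has rank 3 and Smith normal form diag(1,1,1).

Reading off H_k = ker ∂_k / im ∂_{k+1}:

  H_0: rank C_0 − rank ∂_1 = 4 − 3 = 1, and the invariant factors of ∂_1 are all 1, so H_0 = Z.
  H_1: rank ker ∂_1 − rank ∂_2 = (6 − 3) − 3 = 0, and the invariant factors of ∂_2 are all 1, so H_1 = 0.
  H_2: rank ker ∂_2 − rank ∂_3 = (4 − 3) − 0 = 1, and there is no ∂_3, so H_2 = Z.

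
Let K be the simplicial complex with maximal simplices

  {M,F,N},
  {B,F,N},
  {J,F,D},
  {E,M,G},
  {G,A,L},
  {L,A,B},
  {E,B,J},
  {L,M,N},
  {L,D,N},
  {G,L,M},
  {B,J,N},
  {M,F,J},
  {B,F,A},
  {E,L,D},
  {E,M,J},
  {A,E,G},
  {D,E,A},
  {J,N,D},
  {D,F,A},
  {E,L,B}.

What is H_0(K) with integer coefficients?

H_0 ≅ Z.

Take the total order A < B < D < E < F < G < J < L < M < N on the vertex set. Then K (dimension 2) consists of the simplices:

  0-simplices (10): A, B, D, E, F, G, J, L, M, N
  1-simplices (30): AB, AD, AE, AF, AG, AL, BE, BF, BJ, BL, BN, DE, DF, DJ, DL, DN, EG, EJ, EL, EM, FJ, FM, FN, GL, GM, JM, JN, LM, LN, MN
  2-simplices (20): ABF, ABL, ADE, ADF, AEG, AGL, BEJ, BEL, BFN, BJN, DEL, DFJ, DJN, DLN, EGM, EJM, FJM, FMN, GLM, LMN

giving chain groups C_0 ≅ Z^10, C_1 ≅ Z^30, C_2 ≅ Z^20.

∂_1: C_1 → C_0 maps an edge to its endpoints' difference, ∂[p,q] = q − p. For instance
  ∂BN = N − B.
The 10×30 boundary matrix has rank 9 and Smith normal form diag(1,1,1,1,1,1,1,1,1).

Boundary ∂_2: C_2 → C_1 acts by ∂[p,q,r] = [q,r] − [p,r] + [p,q]. For instance
  ∂DJN = JN − DN + DJ,
  ∂LMN = MN − LN + LM.
As a 30×20 matrix over Z this has rank 20, with invariant factors (1,1,1,1,1,1,1,1,1,1,1,1,1,1,1,1,1,1,1,2).

From H_k ≅ ker(∂_k) / im(∂_{k+1}) we obtain:

  H_0: rank C_0 − rank ∂_1 = 10 − 9 = 1, and the invariant factors of ∂_1 are all 1, so H_0 ≅ Z.

(K is a triangulation of the Klein bottle.)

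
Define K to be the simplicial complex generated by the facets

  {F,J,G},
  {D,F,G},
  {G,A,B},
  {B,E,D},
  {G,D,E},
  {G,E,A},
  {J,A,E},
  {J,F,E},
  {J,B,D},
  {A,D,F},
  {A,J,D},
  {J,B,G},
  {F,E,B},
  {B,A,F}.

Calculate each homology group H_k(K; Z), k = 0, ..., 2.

Take the total order A < B < D < E < F < G < J on the vertex set. Then K (dimension 2) consists of the simplices:

  0-simplices (7): A, B, D, E, F, G, J
  1-simplices (21): AB, AD, AE, AF, AG, AJ, BD, BE, BF, BG, BJ, DE, DF, DG, DJ, EF, EG, EJ, FG, FJ, GJ
  2-simplices (14): ABF, ABG, ADF, ADJ, AEG, AEJ, BDE, BDJ, BEF, BGJ, DEG, DFG, EFJ, FGJ

Hence C_0 ≅ Z^7, C_1 ≅ Z^21, C_2 ≅ Z^14.

The boundary map ∂_1: C_1 → C_0 is given by ∂[p,q] = [q] − [p].
The resulting 7×21 matrix has rank 6, and its Smith normal form has invariant factors (1,1,1,1,1,1).

Boundary ∂_2: C_2 → C_1 sends each 2-simplex [p,q,r] to [q,r] − [p,r] + [p,q]. For instance
  ∂DEG = EG − DG + DE,
  ∂ADJ = DJ − AJ + AD.
As a 21×14 matrix over Z this has rank 13, with invariant factors (1,1,1,1,1,1,1,1,1,1,1,1,1).

Now H_k = ker ∂_k / im ∂_{k+1}, so:

  H_0: rank C_0 − rank ∂_1 = 7 − 6 = 1, and the invariant factors of ∂_1 are all 1, so H_0 = Z.
  H_1: rank ker ∂_1 − rank ∂_2 = (21 − 6) − 13 = 2, and the invariant factors of ∂_2 are all 1, so H_1 = Z^2.
  H_2: rank ker ∂_2 − rank ∂_3 = (14 − 13) − 0 = 1, and there is no ∂_3, so H_2 = Z.

H_0 ≅ Z,  H_1 ≅ Z^2,  H_2 ≅ Z.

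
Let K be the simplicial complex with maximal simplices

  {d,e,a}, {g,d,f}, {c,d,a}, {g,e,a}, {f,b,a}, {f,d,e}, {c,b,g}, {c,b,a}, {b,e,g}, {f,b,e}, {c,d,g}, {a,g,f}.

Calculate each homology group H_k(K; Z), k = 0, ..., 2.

K has 7 vertices, 18 edges, 12 triangles.
rank ∂_0 = 0, rank ∂_1 = 6 ⇒ b_0 = 7 − 0 − 6 = 1; all invariant factors of ∂_1 are 1 so no torsion. So H_0 ≅ Z.
rank ∂_1 = 6, rank ∂_2 = 12 ⇒ b_1 = 18 − 6 − 12 = 0; ∂_2 has invariant factor(s) [2] giving torsion. So H_1 ≅ Z/2.
rank ∂_2 = 12, rank ∂_3 = 0 ⇒ b_2 = 12 − 12 − 0 = 0. So H_2 ≅ 0.

H_0 ≅ Z,  H_1 ≅ Z/2,  H_2 = 0.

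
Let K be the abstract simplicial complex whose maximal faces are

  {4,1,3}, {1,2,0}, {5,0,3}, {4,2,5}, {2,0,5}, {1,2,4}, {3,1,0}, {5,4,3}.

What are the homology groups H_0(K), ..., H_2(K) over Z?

Order the vertices as 0 < 1 < 2 < 3 < 4 < 5. Listing each simplex with vertices in this order, K has dimension 2 with simplices:

  0-simplices (6): [0], [1], [2], [3], [4], [5]
  1-simplices (12): [0,1], [0,2], [0,3], [0,5], [1,2], [1,3], [1,4], [2,4], [2,5], [3,4], [3,5], [4,5]
  2-simplices (8): [0,1,2], [0,1,3], [0,2,5], [0,3,5], [1,2,4], [1,3,4], [2,4,5], [3,4,5]

Hence C_0 ≅ Z^6, C_1 ≅ Z^12, C_2 ≅ Z^8.

The boundary map ∂_1: C_1 → C_0 sends each edge [p,q] (with p < q) to q − p. For instance
  ∂[2,5] = [5] − [2].
The 6×12 boundary matrix has rank 5 and Smith normal form diag(1,1,1,1,1).

∂_2: C_2 → C_1 sends each 2-simplex [p,q,r] to [q,r] − [p,r] + [p,q]. For instance
  ∂[2,4,5] = [4,5] − [2,5] + [2,4],
  ∂[0,1,2] = [1,2] − [0,2] + [0,1].
The resulting 12×8 matrix has rank 7, and its Smith normal form has invariant factors (1,1,1,1,1,1,1).

Reading off H_k = ker ∂_k / im ∂_{k+1}:

  H_0: rank C_0 − rank ∂_1 = 6 − 5 = 1, and the invariant factors of ∂_1 are all 1, so H_0 = Z.
  H_1: rank ker ∂_1 − rank ∂_2 = (12 − 5) − 7 = 0, and the invariant factors of ∂_2 are all 1, so H_1 = 0.
  H_2: rank ker ∂_2 − rank ∂_3 = (8 − 7) − 0 = 1, and there is no ∂_3, so H_2 = Z.

(K is a triangulation of the 2-sphere S^2.)

H_0 = Z,  H_1 = 0,  H_2 = Z.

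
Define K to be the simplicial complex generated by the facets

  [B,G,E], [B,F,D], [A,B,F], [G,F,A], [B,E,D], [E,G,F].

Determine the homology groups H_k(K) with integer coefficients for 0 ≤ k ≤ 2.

Order the vertices as A < B < D < E < F < G. Listing each simplex with vertices in this order, K has dimension 2 with simplices:

  0-simplices (6): A, B, D, E, F, G
  1-simplices (12): AB, AF, AG, BD, BE, BF, BG, DE, DF, EF, EG, FG
  2-simplices (6): ABF, AFG, BDE, BDF, BEG, EFG

giving chain groups C_0 ≅ Z^6, C_1 ≅ Z^12, C_2 ≅ Z^6.

The boundary map ∂_1: C_1 → C_0 is given by ∂[p,q] = [q] − [p]. For instance
  ∂AG = G − A.
This gives a 6×12 integer matrix of rank 5; reducing to Smith normal form yields diagonal entries (1,1,1,1,1).

The boundary map ∂_2: C_2 → C_1 maps a triangle to the signed sum of its edges. For instance
  ∂ABF = BF − AF + AB,
  ∂EFG = FG − EG + EF.
The 12×6 boundary matrix has rank 6 and Smith normal form diag(1,1,1,1,1,1).

Reading off H_k = ker ∂_k / im ∂_{k+1}:

  H_0: rank C_0 − rank ∂_1 = 6 − 5 = 1, and the invariant factors of ∂_1 are all 1, so H_0 = Z.
  H_1: rank ker ∂_1 − rank ∂_2 = (12 − 5) − 6 = 1, and the invariant factors of ∂_2 are all 1, so H_1 = Z.
  H_2: rank ker ∂_2 − rank ∂_3 = (6 − 6) − 0 = 0, and there is no ∂_3, so H_2 = 0.

As a check, the Euler characteristic is 6 − 12 + 6 = 0, which agrees with 1 − 1 + 0 = 0.
(K is a triangulation of the cylinder S^1 x I.)

H_0 = Z,  H_1 = Z,  H_2 = 0.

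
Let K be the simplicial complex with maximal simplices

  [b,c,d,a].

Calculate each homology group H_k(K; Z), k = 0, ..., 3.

H_0 = Z,  H_1 = 0,  H_2 = 0,  H_3 = 0.

Order the vertices as a < b < c < d. Listing each simplex with vertices in this order, K has dimension 3 with simplices:

  0-simplices (4): a, b, c, d
  1-simplices (6): ab, ac, ad, bc, bd, cd
  2-simplices (4): abc, abd, acd, bcd
  3-simplices (1): abcd

so the chain groups are C_0 ≅ Z^4, C_1 ≅ Z^6, C_2 ≅ Z^4, C_3 ≅ Z^1.

Boundary ∂_1: C_1 → C_0 maps an edge to its endpoints' difference, ∂[p,q] = q − p. For instance
  ∂cd = d − c.
As a 4×6 matrix over Z this has rank 3, with invariant factors (1,1,1).

∂_2: C_2 → C_1 maps a triangle to the signed sum of its edges. For instance
  ∂acd = cd − ad + ac,
  ∂bcd = cd − bd + bc.
The resulting 6×4 matrix has rank 3, and its Smith normal form has invariant factors (1,1,1).

Boundary ∂_3: C_3 → C_2 sends each 3-simplex σ to the alternating sum Σ_i (−1)^i (σ with its i-th vertex removed). For instance
  ∂abcd = bcd − acd + abd − abc.
This gives a 4×1 integer matrix of rank 1; reducing to Smith normal form yields diagonal entries (1).

Computing H_k = (kernel of ∂_k) / (image of ∂_{k+1}):

  H_0: rank C_0 − rank ∂_1 = 4 − 3 = 1, and the invariant factors of ∂_1 are all 1, so H_0 ≅ Z.
  H_1: rank ker ∂_1 − rank ∂_2 = (6 − 3) − 3 = 0, and the invariant factors of ∂_2 are all 1, so H_1 ≅ 0.
  H_2: rank ker ∂_2 − rank ∂_3 = (4 − 3) − 1 = 0, and the invariant factors of ∂_3 are all 1, so H_2 ≅ 0.
  H_3: rank ker ∂_3 − rank ∂_4 = (1 − 1) − 0 = 0, and there is no ∂_4, so H_3 ≅ 0.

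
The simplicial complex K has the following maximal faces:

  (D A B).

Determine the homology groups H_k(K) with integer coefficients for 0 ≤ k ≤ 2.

K has 3 vertices, 3 edges, 1 triangle.
rank ∂_0 = 0, rank ∂_1 = 2 ⇒ b_0 = 3 − 0 − 2 = 1; all invariant factors of ∂_1 are 1 so no torsion. So H_0 ≅ Z.
rank ∂_1 = 2, rank ∂_2 = 1 ⇒ b_1 = 3 − 2 − 1 = 0; all invariant factors of ∂_2 are 1 so no torsion. So H_1 ≅ 0.
rank ∂_2 = 1, rank ∂_3 = 0 ⇒ b_2 = 1 − 1 − 0 = 0. So H_2 ≅ 0.

H_0 ≅ Z,  H_1 = 0,  H_2 = 0.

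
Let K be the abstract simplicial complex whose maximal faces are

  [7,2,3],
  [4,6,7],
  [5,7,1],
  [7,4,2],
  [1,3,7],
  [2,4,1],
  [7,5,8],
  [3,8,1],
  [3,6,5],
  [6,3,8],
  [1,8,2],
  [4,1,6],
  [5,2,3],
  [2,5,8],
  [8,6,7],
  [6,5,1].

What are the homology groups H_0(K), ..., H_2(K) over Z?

H_0 ≅ Z,  H_1 ≅ Z^2,  H_2 ≅ Z.

Take the total order 1 < 2 < 3 < 4 < 5 < 6 < 7 < 8 on the vertex set. Then K (dimension 2) consists of the simplices:

  0-simplices (8): [1], [2], [3], [4], [5], [6], [7], [8]
  1-simplices (24): (24 of them)
  2-simplices (16): [1,2,4], [1,2,8], [1,3,7], [1,3,8], [1,4,6], [1,5,6], [1,5,7], [2,3,5], [2,3,7], [2,4,7], [2,5,8], [3,5,6], [3,6,8], [4,6,7], [5,7,8], [6,7,8]

giving chain groups C_0 ≅ Z^8, C_1 ≅ Z^24, C_2 ≅ Z^16.

∂_1: C_1 → C_0 is given by ∂[p,q] = [q] − [p]. For instance
  ∂[2,5] = [5] − [2].
As a 8×24 matrix over Z this has rank 7, with invariant factors (1,1,1,1,1,1,1).

∂_2: C_2 → C_1 sends each 2-simplex [p,q,r] to [q,r] − [p,r] + [p,q]. For instance
  ∂[3,5,6] = [5,6] − [3,6] + [3,5],
  ∂[1,3,7] = [3,7] − [1,7] + [1,3].
This gives a 24×16 integer matrix of rank 15; reducing to Smith normal form yields diagonal entries (1,1,1,1,1,1,1,1,1,1,1,1,1,1,1).

Reading off H_k = ker ∂_k / im ∂_{k+1}:

  H_0: rank C_0 − rank ∂_1 = 8 − 7 = 1, and the invariant factors of ∂_1 are all 1, so H_0 = Z.
  H_1: rank ker ∂_1 − rank ∂_2 = (24 − 7) − 15 = 2, and the invariant factors of ∂_2 are all 1, so H_1 = Z^2.
  H_2: rank ker ∂_2 − rank ∂_3 = (16 − 15) − 0 = 1, and there is no ∂_3, so H_2 = Z.

As a check, the Euler characteristic is 8 − 24 + 16 = 0, which agrees with 1 − 2 + 1 = 0.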